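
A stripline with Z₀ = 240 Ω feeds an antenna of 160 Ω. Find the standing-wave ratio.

VSWR ≈ 1.5

Γ = (160 − 240)/(160 + 240) = -0.2
VSWR = (1 + 0.2)/(1 − 0.2)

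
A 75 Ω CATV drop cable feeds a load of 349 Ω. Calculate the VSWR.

VSWR ≈ 4.65

Γ = (349 − 75)/(349 + 75) = 0.646
VSWR = (1 + 0.646)/(1 − 0.646)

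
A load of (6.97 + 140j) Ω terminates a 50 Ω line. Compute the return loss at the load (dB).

RL ≈ 0.273 dB

Γ = (-43.03 + j140)/(56.97 + j140), |Γ| = 0.969
RL = −20·log₁₀|Γ| = −20·log₁₀(0.969)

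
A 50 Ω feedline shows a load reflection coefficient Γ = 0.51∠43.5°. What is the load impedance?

Z_L = Z_0·(1 + Γ)/(1 − Γ) = 50·(1.37 + j0.351)/(0.63 − j0.351)

Z_L ≈ 71.1 + j67.5 Ω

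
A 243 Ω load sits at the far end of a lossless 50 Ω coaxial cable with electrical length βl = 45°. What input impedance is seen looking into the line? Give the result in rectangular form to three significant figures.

tan(βl) = tan(45°) = 1
Z_in = Z_0·(Z_L + jZ_0·tanβl)/(Z_0 + jZ_L·tanβl)
     = 50·(243 + j50)/(50 + j243)

Z_in ≈ 19.7 − j45.9 Ω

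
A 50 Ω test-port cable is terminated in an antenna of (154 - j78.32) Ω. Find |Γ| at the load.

Γ = (Z_L − Z_0)/(Z_L + Z_0) = (104 − j78.32)/(204 − j78.32)
|Γ| = 130/219

|Γ| ≈ 0.596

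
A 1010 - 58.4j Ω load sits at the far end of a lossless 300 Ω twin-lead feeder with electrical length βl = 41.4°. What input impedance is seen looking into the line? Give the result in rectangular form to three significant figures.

Z_in ≈ 176 − j271 Ω

tan(βl) = tan(41.4°) = 0.882
Z_in = Z_0·(Z_L + jZ_0·tanβl)/(Z_0 + jZ_L·tanβl)
     = 300·(1010 + j206)/(351 + j890)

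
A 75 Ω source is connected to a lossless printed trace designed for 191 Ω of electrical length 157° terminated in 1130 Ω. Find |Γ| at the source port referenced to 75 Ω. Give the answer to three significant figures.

|Γ| ≈ 0.859

tan(βl) = -0.424
Z_in = Z_0·(Z_L + jZ_0·tanβl)/(Z_0 + jZ_L·tanβl) = 183 + j377 Ω
Γ_s = (Z_in − Z_s)/(Z_in + Z_s) = (108 + j377)/(258 + j377), |Γ_s| = 0.859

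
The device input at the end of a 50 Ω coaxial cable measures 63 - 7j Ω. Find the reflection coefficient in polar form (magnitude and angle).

Γ ≈ 0.13 ∠ -24.8°

Γ = (Z_L − Z_0)/(Z_L + Z_0) = (13 − j7)/(113 − j7)
|Γ| = 14.8/113 = 0.13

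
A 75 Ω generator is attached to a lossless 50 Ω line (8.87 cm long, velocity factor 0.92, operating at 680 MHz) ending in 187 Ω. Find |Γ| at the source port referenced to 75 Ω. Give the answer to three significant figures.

|Γ| ≈ 0.692

λ = v/f = 0.92·c / 680 MHz = 0.406 m
βl = 2π·l/λ = 2π × 0.219 = 78.7°
tan(βl) = 4.99
Z_in = Z_0·(Z_L + jZ_0·tanβl)/(Z_0 + jZ_L·tanβl) = 13.9 − j9.27 Ω
Γ_s = (Z_in − Z_s)/(Z_in + Z_s) = (-61.1 − j9.27)/(88.9 − j9.27), |Γ_s| = 0.692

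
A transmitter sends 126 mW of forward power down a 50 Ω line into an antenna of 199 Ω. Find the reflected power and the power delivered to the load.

P_reflected ≈ 45.1 mW; P_delivered ≈ 80.9 mW

Γ = (199 − 50)/(199 + 50) = 0.598
|Γ|² = 0.358
P_refl = |Γ|²·P_inc = 45.1 mW, P_del = (1 − |Γ|²)·P_inc = 80.9 mW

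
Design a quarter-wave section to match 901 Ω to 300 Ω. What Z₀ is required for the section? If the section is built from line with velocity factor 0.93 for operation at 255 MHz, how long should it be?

Z_qwt ≈ 520 Ω; length ≈ 27.4 cm

Z_qwt = √(Z_0·R_L) = √(300 × 901) = √270300
λ = 0.93·c/f = 1.09 m, so l = λ/4 = 0.274 m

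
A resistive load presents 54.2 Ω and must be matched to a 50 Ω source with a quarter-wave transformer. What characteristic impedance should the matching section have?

Z_qwt ≈ 52.1 Ω

Z_qwt = √(Z_0·R_L) = √(50 × 54.2) = √2710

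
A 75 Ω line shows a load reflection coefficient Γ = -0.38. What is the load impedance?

Z_L = Z_0·(1 + Γ)/(1 − Γ) = 75·(0.62)/(1.38)

Z_L ≈ 33.7 Ω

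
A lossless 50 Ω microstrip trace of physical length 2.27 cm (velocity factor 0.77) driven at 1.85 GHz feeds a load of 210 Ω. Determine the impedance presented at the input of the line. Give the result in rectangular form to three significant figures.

λ = v/f = 0.77·c / 1.85 GHz = 0.125 m
βl = 2π·l/λ = 2π × 0.182 = 65.4°
tan(βl) = tan(65.4°) = 2.19
Z_in = Z_0·(Z_L + jZ_0·tanβl)/(Z_0 + jZ_L·tanβl)
     = 50·(210 + j109)/(50 + j460)

Z_in ≈ 14.2 − j21.3 Ω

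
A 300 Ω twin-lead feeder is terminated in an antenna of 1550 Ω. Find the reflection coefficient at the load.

Γ = (Z_L − Z_0)/(Z_L + Z_0) = (1550 − 300)/(1550 + 300) = 1250/1850

Γ = 0.676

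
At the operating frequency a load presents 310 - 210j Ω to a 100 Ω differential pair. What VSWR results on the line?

Γ = (Z_L − Z_0)/(Z_L + Z_0) = (210 − j210)/(410 − j210)
|Γ| = 297/461 = 0.645
VSWR = (1 + |Γ|)/(1 − |Γ|) = 1.64/0.355

VSWR ≈ 4.63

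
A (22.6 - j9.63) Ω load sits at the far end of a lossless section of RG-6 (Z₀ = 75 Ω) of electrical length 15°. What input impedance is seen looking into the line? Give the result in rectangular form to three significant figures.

Z_in ≈ 22.5 + j8.36 Ω

tan(βl) = tan(15°) = 0.268
Z_in = Z_0·(Z_L + jZ_0·tanβl)/(Z_0 + jZ_L·tanβl)
     = 75·(22.6 + j10.5)/(77.6 + j6.06)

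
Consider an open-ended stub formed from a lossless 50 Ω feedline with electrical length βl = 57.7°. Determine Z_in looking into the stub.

tan(βl) = 1.58
For an open-ended stub, Z_in = −jZ_0·cot(βl) = −jZ_0/tan(βl)

Z_in ≈ −j31.6 Ω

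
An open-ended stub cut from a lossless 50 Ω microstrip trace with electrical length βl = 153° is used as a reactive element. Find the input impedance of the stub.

Z_in ≈ +j98.1 Ω

tan(βl) = -0.51
For an open-ended stub, Z_in = −jZ_0·cot(βl) = −jZ_0/tan(βl)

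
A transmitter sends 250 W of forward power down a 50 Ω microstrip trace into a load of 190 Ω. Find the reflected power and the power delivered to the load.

Γ = (190 − 50)/(190 + 50) = 0.583
|Γ|² = 0.34
P_refl = |Γ|²·P_inc = 85.1 W, P_del = (1 − |Γ|²)·P_inc = 165 W

P_reflected ≈ 85.1 W; P_delivered ≈ 165 W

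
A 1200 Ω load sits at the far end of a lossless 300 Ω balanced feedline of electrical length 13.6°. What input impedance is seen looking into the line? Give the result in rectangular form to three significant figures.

Z_in ≈ 656 − j562 Ω

tan(βl) = tan(13.6°) = 0.242
Z_in = Z_0·(Z_L + jZ_0·tanβl)/(Z_0 + jZ_L·tanβl)
     = 300·(1200 + j72.6)/(300 + j290)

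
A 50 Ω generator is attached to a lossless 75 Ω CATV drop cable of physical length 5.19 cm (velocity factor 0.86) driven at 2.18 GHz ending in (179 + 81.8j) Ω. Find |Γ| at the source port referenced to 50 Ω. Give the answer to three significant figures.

|Γ| ≈ 0.582

λ = v/f = 0.86·c / 2.18 GHz = 0.118 m
βl = 2π·l/λ = 2π × 0.439 = 158°
tan(βl) = -0.407
Z_in = Z_0·(Z_L + jZ_0·tanβl)/(Z_0 + jZ_L·tanβl) = 68.9 + j81.9 Ω
Γ_s = (Z_in − Z_s)/(Z_in + Z_s) = (18.9 + j81.9)/(119 + j81.9), |Γ_s| = 0.582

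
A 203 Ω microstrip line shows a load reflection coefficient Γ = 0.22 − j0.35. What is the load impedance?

Z_L = Z_0·(1 + Γ)/(1 − Γ) = 203·(1.22 − j0.35)/(0.78 + j0.35)

Z_L ≈ 230 − j194 Ω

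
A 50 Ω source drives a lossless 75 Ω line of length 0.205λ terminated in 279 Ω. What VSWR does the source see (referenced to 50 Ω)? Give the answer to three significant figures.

βl = 2π × 0.205 = 73.8°
tan(βl) = 3.44
Z_in = Z_0·(Z_L + jZ_0·tanβl)/(Z_0 + jZ_L·tanβl) = 21.7 − j20.1 Ω
Γ_s = (Z_in − Z_s)/(Z_in + Z_s) = (-28.3 − j20.1)/(71.7 − j20.1), |Γ_s| = 0.466
VSWR = (1 + |Γ_s|)/(1 − |Γ_s|)

VSWR ≈ 2.74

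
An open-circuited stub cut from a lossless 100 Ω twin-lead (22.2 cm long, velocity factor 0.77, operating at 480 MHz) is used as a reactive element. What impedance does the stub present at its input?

Z_in ≈ +j403 Ω

λ = v/f = 0.77·c / 480 MHz = 0.481 m
βl = 2π·l/λ = 2π × 0.461 = 166°
tan(βl) = -0.248
For an open-circuited stub, Z_in = −jZ_0·cot(βl) = −jZ_0/tan(βl)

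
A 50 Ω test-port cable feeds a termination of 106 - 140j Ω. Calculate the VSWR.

VSWR ≈ 6.13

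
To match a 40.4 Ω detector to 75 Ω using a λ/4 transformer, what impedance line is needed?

Z_qwt ≈ 55 Ω

Z_qwt = √(Z_0·R_L) = √(75 × 40.4) = √3030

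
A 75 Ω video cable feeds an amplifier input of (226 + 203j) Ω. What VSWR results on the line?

VSWR ≈ 5.6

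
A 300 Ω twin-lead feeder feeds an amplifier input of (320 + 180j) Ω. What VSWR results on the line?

Γ = (Z_L − Z_0)/(Z_L + Z_0) = (20 + j180)/(620 + j180)
|Γ| = 181/646 = 0.281
VSWR = (1 + |Γ|)/(1 − |Γ|) = 1.28/0.719

VSWR ≈ 1.78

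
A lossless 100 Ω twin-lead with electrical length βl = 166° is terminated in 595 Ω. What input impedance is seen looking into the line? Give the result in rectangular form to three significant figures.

Z_in ≈ 197 + j268 Ω

tan(βl) = tan(166°) = -0.249
Z_in = Z_0·(Z_L + jZ_0·tanβl)/(Z_0 + jZ_L·tanβl)
     = 100·(595 − j24.9)/(100 − j148)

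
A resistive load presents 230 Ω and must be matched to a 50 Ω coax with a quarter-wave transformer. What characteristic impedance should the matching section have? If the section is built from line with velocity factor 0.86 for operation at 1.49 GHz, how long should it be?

Z_qwt = √(Z_0·R_L) = √(50 × 230) = √11500
λ = 0.86·c/f = 0.173 m, so l = λ/4 = 0.0433 m

Z_qwt ≈ 107 Ω; length ≈ 4.33 cm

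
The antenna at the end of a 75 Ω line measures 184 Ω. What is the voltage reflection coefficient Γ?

Γ = 0.421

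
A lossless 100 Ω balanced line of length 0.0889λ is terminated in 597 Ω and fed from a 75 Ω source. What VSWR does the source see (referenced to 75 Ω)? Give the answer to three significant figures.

VSWR ≈ 6.99

βl = 2π × 0.0889 = 32°
tan(βl) = 0.625
Z_in = Z_0·(Z_L + jZ_0·tanβl)/(Z_0 + jZ_L·tanβl) = 55.6 − j145 Ω
Γ_s = (Z_in − Z_s)/(Z_in + Z_s) = (-19.4 − j145)/(131 − j145), |Γ_s| = 0.75
VSWR = (1 + |Γ_s|)/(1 − |Γ_s|)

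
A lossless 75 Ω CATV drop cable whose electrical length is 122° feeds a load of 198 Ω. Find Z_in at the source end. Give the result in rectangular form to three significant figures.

tan(βl) = tan(122°) = -1.6
Z_in = Z_0·(Z_L + jZ_0·tanβl)/(Z_0 + jZ_L·tanβl)
     = 75·(198 − j120)/(75 − j317)

Z_in ≈ 37.4 + j38 Ω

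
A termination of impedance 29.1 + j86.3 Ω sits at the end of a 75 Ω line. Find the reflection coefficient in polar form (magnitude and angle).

Γ ≈ 0.723 ∠ 78.3°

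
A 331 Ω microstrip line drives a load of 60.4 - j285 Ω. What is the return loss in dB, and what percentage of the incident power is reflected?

Γ = (-270.6 − j285)/(391.4 − j285), |Γ| = 0.812
RL = −20·log₁₀(0.812) = 1.81 dB
P_refl/P_inc = |Γ|² = 0.659

RL ≈ 1.81 dB; 65.9% of incident power reflected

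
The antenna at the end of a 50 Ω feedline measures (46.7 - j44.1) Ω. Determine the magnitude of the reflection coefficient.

Γ = (Z_L − Z_0)/(Z_L + Z_0) = (-3.3 − j44.1)/(96.7 − j44.1)
|Γ| = 44.2/106

|Γ| ≈ 0.416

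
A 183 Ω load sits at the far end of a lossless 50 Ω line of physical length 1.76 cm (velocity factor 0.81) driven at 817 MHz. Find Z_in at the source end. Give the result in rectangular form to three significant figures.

λ = v/f = 0.81·c / 817 MHz = 0.297 m
βl = 2π·l/λ = 2π × 0.0592 = 21.3°
tan(βl) = tan(21.3°) = 0.39
Z_in = Z_0·(Z_L + jZ_0·tanβl)/(Z_0 + jZ_L·tanβl)
     = 50·(183 + j19.5)/(50 + j71.4)

Z_in ≈ 69.4 − j79.6 Ω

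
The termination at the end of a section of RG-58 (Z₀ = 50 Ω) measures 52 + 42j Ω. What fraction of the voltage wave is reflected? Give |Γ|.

|Γ| ≈ 0.381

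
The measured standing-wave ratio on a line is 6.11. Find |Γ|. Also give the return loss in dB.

|Γ| = (S − 1)/(S + 1) = (6.11 − 1)/(6.11 + 1) = 5.11/7.11
RL = −20·log₁₀|Γ| = −20·log₁₀(0.719)

|Γ| ≈ 0.719; return loss ≈ 2.87 dB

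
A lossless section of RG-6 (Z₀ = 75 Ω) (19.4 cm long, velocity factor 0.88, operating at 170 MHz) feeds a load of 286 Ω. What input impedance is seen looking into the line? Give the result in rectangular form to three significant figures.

Z_in ≈ 36.8 − j65.4 Ω

λ = v/f = 0.88·c / 170 MHz = 1.55 m
βl = 2π·l/λ = 2π × 0.125 = 45°
tan(βl) = tan(45°) = 0.999
Z_in = Z_0·(Z_L + jZ_0·tanβl)/(Z_0 + jZ_L·tanβl)
     = 75·(286 + j74.9)/(75 + j286)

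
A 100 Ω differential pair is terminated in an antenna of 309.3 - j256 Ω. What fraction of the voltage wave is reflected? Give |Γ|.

|Γ| ≈ 0.685

Γ = (Z_L − Z_0)/(Z_L + Z_0) = (209.3 − j256)/(409.3 − j256)
|Γ| = 331/483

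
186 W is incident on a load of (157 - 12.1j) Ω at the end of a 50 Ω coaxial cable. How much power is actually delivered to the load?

|Γ| = |(107 − j12.1)/(207 − j12.1)| = 0.519
|Γ|² = 0.27
P_refl = |Γ|²·P_inc = 50.2 W, P_del = (1 − |Γ|²)·P_inc = 136 W

P_delivered ≈ 136 W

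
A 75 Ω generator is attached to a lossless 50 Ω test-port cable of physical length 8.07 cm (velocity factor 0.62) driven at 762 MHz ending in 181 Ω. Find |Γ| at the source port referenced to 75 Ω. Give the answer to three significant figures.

λ = v/f = 0.62·c / 762 MHz = 0.244 m
βl = 2π·l/λ = 2π × 0.331 = 119°
tan(βl) = -1.8
Z_in = Z_0·(Z_L + jZ_0·tanβl)/(Z_0 + jZ_L·tanβl) = 17.6 + j25 Ω
Γ_s = (Z_in − Z_s)/(Z_in + Z_s) = (-57.4 + j25)/(92.6 + j25), |Γ_s| = 0.652

|Γ| ≈ 0.652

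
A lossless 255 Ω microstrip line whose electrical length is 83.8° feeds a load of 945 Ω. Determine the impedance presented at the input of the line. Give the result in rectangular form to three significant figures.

Z_in ≈ 69.6 − j25.7 Ω

tan(βl) = tan(83.8°) = 9.21
Z_in = Z_0·(Z_L + jZ_0·tanβl)/(Z_0 + jZ_L·tanβl)
     = 255·(945 + j2350)/(255 + j8700)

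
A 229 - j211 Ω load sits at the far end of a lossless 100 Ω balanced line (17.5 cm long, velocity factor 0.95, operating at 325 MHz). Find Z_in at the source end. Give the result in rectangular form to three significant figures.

Z_in ≈ 22.7 − j8.66 Ω

λ = v/f = 0.95·c / 325 MHz = 0.877 m
βl = 2π·l/λ = 2π × 0.2 = 71.8°
tan(βl) = tan(71.8°) = 3.05
Z_in = Z_0·(Z_L + jZ_0·tanβl)/(Z_0 + jZ_L·tanβl)
     = 100·(229 + j93.9)/(743 + j698)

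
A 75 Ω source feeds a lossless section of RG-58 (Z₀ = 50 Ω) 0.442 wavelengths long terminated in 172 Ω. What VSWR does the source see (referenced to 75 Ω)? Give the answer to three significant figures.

βl = 2π × 0.442 = 159°
tan(βl) = -0.381
Z_in = Z_0·(Z_L + jZ_0·tanβl)/(Z_0 + jZ_L·tanβl) = 72.4 + j75.9 Ω
Γ_s = (Z_in − Z_s)/(Z_in + Z_s) = (-2.62 + j75.9)/(147 + j75.9), |Γ_s| = 0.458
VSWR = (1 + |Γ_s|)/(1 − |Γ_s|)

VSWR ≈ 2.69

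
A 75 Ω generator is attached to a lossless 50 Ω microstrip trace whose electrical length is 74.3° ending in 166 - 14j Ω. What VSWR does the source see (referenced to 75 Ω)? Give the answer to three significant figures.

tan(βl) = 3.56
Z_in = Z_0·(Z_L + jZ_0·tanβl)/(Z_0 + jZ_L·tanβl) = 15.8 − j11.4 Ω
Γ_s = (Z_in − Z_s)/(Z_in + Z_s) = (-59.2 − j11.4)/(90.8 − j11.4), |Γ_s| = 0.659
VSWR = (1 + |Γ_s|)/(1 − |Γ_s|)

VSWR ≈ 4.86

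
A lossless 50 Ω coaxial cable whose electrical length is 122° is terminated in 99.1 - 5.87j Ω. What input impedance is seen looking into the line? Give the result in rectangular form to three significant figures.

tan(βl) = tan(122°) = -1.6
Z_in = Z_0·(Z_L + jZ_0·tanβl)/(Z_0 + jZ_L·tanβl)
     = 50·(99.1 − j85.9)/(40.6 − j159)

Z_in ≈ 32.9 + j22.8 Ω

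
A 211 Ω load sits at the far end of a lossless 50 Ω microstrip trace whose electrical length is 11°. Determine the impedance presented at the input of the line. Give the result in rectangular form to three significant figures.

tan(βl) = tan(11°) = 0.194
Z_in = Z_0·(Z_L + jZ_0·tanβl)/(Z_0 + jZ_L·tanβl)
     = 50·(211 + j9.72)/(50 + j41)

Z_in ≈ 131 − j97.7 Ω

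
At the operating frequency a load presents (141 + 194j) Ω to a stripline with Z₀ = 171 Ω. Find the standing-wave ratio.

VSWR ≈ 3.29

Γ = (Z_L − Z_0)/(Z_L + Z_0) = (-30 + j194)/(312 + j194)
|Γ| = 196/367 = 0.534
VSWR = (1 + |Γ|)/(1 − |Γ|) = 1.53/0.466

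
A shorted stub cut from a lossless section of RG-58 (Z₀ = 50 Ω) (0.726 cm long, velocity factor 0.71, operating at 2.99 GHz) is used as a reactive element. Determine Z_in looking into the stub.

λ = v/f = 0.71·c / 2.99 GHz = 0.0712 m
βl = 2π·l/λ = 2π × 0.102 = 36.7°
tan(βl) = 0.745
For a shorted stub, Z_in = jZ_0·tan(βl)

Z_in ≈ +j37.3 Ω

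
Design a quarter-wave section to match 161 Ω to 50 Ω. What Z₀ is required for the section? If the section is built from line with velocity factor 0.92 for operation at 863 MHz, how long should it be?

Z_qwt = √(Z_0·R_L) = √(50 × 161) = √8050
λ = 0.92·c/f = 0.32 m, so l = λ/4 = 0.08 m

Z_qwt ≈ 89.7 Ω; length ≈ 8 cm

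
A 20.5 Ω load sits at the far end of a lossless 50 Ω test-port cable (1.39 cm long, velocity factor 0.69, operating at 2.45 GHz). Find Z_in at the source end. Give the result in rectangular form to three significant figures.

Z_in ≈ 53.1 + j47.4 Ω

λ = v/f = 0.69·c / 2.45 GHz = 0.0845 m
βl = 2π·l/λ = 2π × 0.165 = 59.2°
tan(βl) = tan(59.2°) = 1.68
Z_in = Z_0·(Z_L + jZ_0·tanβl)/(Z_0 + jZ_L·tanβl)
     = 50·(20.5 + j84)/(50 + j34.4)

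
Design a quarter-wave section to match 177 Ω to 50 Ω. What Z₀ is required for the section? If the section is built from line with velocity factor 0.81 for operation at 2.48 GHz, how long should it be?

Z_qwt ≈ 94.1 Ω; length ≈ 2.45 cm

Z_qwt = √(Z_0·R_L) = √(50 × 177) = √8850
λ = 0.81·c/f = 0.098 m, so l = λ/4 = 0.0245 m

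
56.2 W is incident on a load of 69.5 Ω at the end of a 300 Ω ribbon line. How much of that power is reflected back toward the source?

Γ = (69.5 − 300)/(69.5 + 300) = -0.624
|Γ|² = 0.389
P_refl = |Γ|²·P_inc = 21.9 W, P_del = (1 − |Γ|²)·P_inc = 34.3 W

P_reflected ≈ 21.9 W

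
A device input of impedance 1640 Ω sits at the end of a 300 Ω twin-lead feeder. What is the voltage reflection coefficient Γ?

Γ = (Z_L − Z_0)/(Z_L + Z_0) = (1640 − 300)/(1640 + 300) = 1340/1940

Γ = 0.691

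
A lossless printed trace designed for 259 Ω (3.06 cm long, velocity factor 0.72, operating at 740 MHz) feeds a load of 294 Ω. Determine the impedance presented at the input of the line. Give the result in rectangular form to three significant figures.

Z_in ≈ 265 − j32.6 Ω

λ = v/f = 0.72·c / 740 MHz = 0.292 m
βl = 2π·l/λ = 2π × 0.105 = 37.7°
tan(βl) = tan(37.7°) = 0.774
Z_in = Z_0·(Z_L + jZ_0·tanβl)/(Z_0 + jZ_L·tanβl)
     = 259·(294 + j200)/(259 + j228)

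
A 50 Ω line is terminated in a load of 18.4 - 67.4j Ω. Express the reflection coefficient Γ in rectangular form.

Γ ≈ 0.258 − j0.731

Γ = (Z_L − Z_0)/(Z_L + Z_0) = (-31.6 − j67.4)/(68.4 − j67.4)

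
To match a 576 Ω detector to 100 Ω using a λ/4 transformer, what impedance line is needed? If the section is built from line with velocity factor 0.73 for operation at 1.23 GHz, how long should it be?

Z_qwt = √(Z_0·R_L) = √(100 × 576) = √57600
λ = 0.73·c/f = 0.178 m, so l = λ/4 = 0.0445 m

Z_qwt ≈ 240 Ω; length ≈ 4.45 cm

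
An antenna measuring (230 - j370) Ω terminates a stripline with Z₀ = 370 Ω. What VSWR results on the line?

VSWR ≈ 3.56

Γ = (Z_L − Z_0)/(Z_L + Z_0) = (-140 − j370)/(600 − j370)
|Γ| = 396/705 = 0.561
VSWR = (1 + |Γ|)/(1 − |Γ|) = 1.56/0.439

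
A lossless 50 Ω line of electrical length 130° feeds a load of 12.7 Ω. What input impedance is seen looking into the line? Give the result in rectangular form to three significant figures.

tan(βl) = tan(130°) = -1.19
Z_in = Z_0·(Z_L + jZ_0·tanβl)/(Z_0 + jZ_L·tanβl)
     = 50·(12.7 − j59.6)/(50 − j15.1)

Z_in ≈ 28.2 − j51.1 Ω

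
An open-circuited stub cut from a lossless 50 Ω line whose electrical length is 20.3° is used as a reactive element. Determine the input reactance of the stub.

tan(βl) = 0.37
For an open-circuited stub, Z_in = −jZ_0·cot(βl) = −jZ_0/tan(βl)

X_in ≈ -135 Ω (capacitive)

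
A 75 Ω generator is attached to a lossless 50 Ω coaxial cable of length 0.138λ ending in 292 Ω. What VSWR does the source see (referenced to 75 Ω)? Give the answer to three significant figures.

VSWR ≈ 6.75

βl = 2π × 0.138 = 49.7°
tan(βl) = 1.18
Z_in = Z_0·(Z_L + jZ_0·tanβl)/(Z_0 + jZ_L·tanβl) = 14.4 − j40.3 Ω
Γ_s = (Z_in − Z_s)/(Z_in + Z_s) = (-60.6 − j40.3)/(89.4 − j40.3), |Γ_s| = 0.742
VSWR = (1 + |Γ_s|)/(1 − |Γ_s|)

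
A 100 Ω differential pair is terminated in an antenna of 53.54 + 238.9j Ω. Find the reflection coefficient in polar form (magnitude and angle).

Γ ≈ 0.857 ∠ 43.7°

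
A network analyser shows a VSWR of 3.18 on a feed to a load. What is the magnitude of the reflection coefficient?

|Γ| ≈ 0.522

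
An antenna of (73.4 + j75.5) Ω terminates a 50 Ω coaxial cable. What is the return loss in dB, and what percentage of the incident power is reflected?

RL ≈ 5.25 dB; 29.9% of incident power reflected

Γ = (23.4 + j75.5)/(123.4 + j75.5), |Γ| = 0.546
RL = −20·log₁₀(0.546) = 5.25 dB
P_refl/P_inc = |Γ|² = 0.299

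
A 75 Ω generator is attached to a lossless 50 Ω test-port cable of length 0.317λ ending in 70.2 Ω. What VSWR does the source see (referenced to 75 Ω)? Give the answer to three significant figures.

VSWR ≈ 1.98

βl = 2π × 0.317 = 114°
tan(βl) = -2.23
Z_in = Z_0·(Z_L + jZ_0·tanβl)/(Z_0 + jZ_L·tanβl) = 38.8 + j10 Ω
Γ_s = (Z_in − Z_s)/(Z_in + Z_s) = (-36.2 + j10)/(114 + j10), |Γ_s| = 0.329
VSWR = (1 + |Γ_s|)/(1 − |Γ_s|)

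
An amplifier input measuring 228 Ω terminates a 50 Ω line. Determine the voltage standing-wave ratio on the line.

VSWR ≈ 4.56

Γ = (228 − 50)/(228 + 50) = 0.64
VSWR = (1 + 0.64)/(1 − 0.64)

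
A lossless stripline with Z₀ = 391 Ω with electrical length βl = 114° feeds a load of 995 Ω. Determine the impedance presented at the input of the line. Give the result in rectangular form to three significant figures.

tan(βl) = tan(114°) = -2.25
Z_in = Z_0·(Z_L + jZ_0·tanβl)/(Z_0 + jZ_L·tanβl)
     = 391·(995 − j878)/(391 − j2230)

Z_in ≈ 179 + j143 Ω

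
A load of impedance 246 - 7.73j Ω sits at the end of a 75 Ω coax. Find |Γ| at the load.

|Γ| ≈ 0.533

Γ = (Z_L − Z_0)/(Z_L + Z_0) = (171 − j7.73)/(321 − j7.73)
|Γ| = 171/321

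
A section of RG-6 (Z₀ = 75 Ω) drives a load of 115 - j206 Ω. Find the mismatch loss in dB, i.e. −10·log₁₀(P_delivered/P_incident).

Γ = (40 − j206)/(190 − j206), |Γ| = 0.749
|Γ|² = 0.561, so P_del/P_inc = 1 − |Γ|² = 0.439
ML = −10·log₁₀(1 − |Γ|²)

mismatch loss ≈ 3.57 dB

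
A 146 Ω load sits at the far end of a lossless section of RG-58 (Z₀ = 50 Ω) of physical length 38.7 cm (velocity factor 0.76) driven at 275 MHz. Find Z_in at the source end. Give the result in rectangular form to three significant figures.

Z_in ≈ 110 + j57.7 Ω

λ = v/f = 0.76·c / 275 MHz = 0.829 m
βl = 2π·l/λ = 2π × 0.467 = 168°
tan(βl) = tan(168°) = -0.212
Z_in = Z_0·(Z_L + jZ_0·tanβl)/(Z_0 + jZ_L·tanβl)
     = 50·(146 − j10.6)/(50 − j30.9)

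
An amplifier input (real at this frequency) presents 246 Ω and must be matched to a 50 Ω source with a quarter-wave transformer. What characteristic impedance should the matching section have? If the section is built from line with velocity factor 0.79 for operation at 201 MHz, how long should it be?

Z_qwt ≈ 111 Ω; length ≈ 29.5 cm

Z_qwt = √(Z_0·R_L) = √(50 × 246) = √12300
λ = 0.79·c/f = 1.18 m, so l = λ/4 = 0.295 m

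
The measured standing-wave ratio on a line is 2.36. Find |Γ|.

|Γ| ≈ 0.405

|Γ| = (S − 1)/(S + 1) = (2.36 − 1)/(2.36 + 1) = 1.36/3.36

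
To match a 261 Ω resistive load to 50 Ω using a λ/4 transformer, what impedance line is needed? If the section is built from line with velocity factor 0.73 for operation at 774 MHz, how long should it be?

Z_qwt = √(Z_0·R_L) = √(50 × 261) = √13050
λ = 0.73·c/f = 0.283 m, so l = λ/4 = 0.0707 m

Z_qwt ≈ 114 Ω; length ≈ 7.07 cm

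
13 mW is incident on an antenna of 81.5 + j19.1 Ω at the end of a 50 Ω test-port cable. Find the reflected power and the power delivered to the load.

P_reflected ≈ 0.999 mW; P_delivered ≈ 12 mW

|Γ| = |(31.5 + j19.1)/(131.5 + j19.1)| = 0.277
|Γ|² = 0.0769
P_refl = |Γ|²·P_inc = 0.999 mW, P_del = (1 − |Γ|²)·P_inc = 12 mW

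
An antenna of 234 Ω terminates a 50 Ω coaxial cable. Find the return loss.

Γ = (234 − 50)/(234 + 50) = 0.648
RL = −20·log₁₀|Γ| = −20·log₁₀(0.648)

RL ≈ 3.77 dB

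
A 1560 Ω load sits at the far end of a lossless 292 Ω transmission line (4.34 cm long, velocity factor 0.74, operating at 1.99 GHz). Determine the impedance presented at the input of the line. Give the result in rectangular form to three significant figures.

λ = v/f = 0.74·c / 1.99 GHz = 0.112 m
βl = 2π·l/λ = 2π × 0.389 = 140°
tan(βl) = tan(140°) = -0.838
Z_in = Z_0·(Z_L + jZ_0·tanβl)/(Z_0 + jZ_L·tanβl)
     = 292·(1560 − j245)/(292 − j1310)

Z_in ≈ 126 + j320 Ω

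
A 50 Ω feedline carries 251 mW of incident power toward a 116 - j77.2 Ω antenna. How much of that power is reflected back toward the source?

P_reflected ≈ 77.3 mW

|Γ| = |(66 − j77.2)/(166 − j77.2)| = 0.555
|Γ|² = 0.308
P_refl = |Γ|²·P_inc = 77.3 mW, P_del = (1 − |Γ|²)·P_inc = 174 mW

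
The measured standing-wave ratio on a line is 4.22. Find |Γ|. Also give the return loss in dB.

|Γ| ≈ 0.617; return loss ≈ 4.2 dB

|Γ| = (S − 1)/(S + 1) = (4.22 − 1)/(4.22 + 1) = 3.22/5.22
RL = −20·log₁₀|Γ| = −20·log₁₀(0.617)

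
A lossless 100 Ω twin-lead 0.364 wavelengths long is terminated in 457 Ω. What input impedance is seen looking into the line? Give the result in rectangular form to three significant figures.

βl = 2π × 0.364 = 131°
tan(βl) = tan(131°) = -1.15
Z_in = Z_0·(Z_L + jZ_0·tanβl)/(Z_0 + jZ_L·tanβl)
     = 100·(457 − j115)/(100 − j525)

Z_in ≈ 37.1 + j80 Ω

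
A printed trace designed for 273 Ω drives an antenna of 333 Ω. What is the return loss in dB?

Γ = (333 − 273)/(333 + 273) = 0.099
RL = −20·log₁₀|Γ| = −20·log₁₀(0.099)

RL ≈ 20.1 dB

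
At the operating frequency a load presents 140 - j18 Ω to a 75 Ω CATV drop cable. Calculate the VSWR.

VSWR ≈ 1.91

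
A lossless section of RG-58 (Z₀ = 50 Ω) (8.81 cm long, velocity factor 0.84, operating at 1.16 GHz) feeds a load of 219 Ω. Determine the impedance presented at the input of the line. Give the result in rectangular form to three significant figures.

Z_in ≈ 32.7 + j63 Ω

λ = v/f = 0.84·c / 1.16 GHz = 0.217 m
βl = 2π·l/λ = 2π × 0.406 = 146°
tan(βl) = tan(146°) = -0.675
Z_in = Z_0·(Z_L + jZ_0·tanβl)/(Z_0 + jZ_L·tanβl)
     = 50·(219 − j33.7)/(50 − j148)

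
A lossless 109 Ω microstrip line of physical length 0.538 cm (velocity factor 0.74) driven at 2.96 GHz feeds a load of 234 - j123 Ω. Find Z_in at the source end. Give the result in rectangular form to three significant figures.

Z_in ≈ 83.2 − j101 Ω

λ = v/f = 0.74·c / 2.96 GHz = 0.075 m
βl = 2π·l/λ = 2π × 0.0717 = 25.8°
tan(βl) = tan(25.8°) = 0.484
Z_in = Z_0·(Z_L + jZ_0·tanβl)/(Z_0 + jZ_L·tanβl)
     = 109·(234 − j70.3)/(169 + j113)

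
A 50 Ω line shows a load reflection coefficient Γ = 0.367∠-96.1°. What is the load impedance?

Z_L ≈ 35.7 − j30.1 Ω

Z_L = Z_0·(1 + Γ)/(1 − Γ) = 50·(0.961 − j0.365)/(1.04 + j0.365)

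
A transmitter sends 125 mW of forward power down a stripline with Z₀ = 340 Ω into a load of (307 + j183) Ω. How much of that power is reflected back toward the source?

|Γ| = |(-33 + j183)/(647 + j183)| = 0.277
|Γ|² = 0.0765
P_refl = |Γ|²·P_inc = 9.56 mW, P_del = (1 − |Γ|²)·P_inc = 115 mW

P_reflected ≈ 9.56 mW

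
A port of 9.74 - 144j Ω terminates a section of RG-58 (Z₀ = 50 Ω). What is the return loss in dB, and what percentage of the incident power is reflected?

Γ = (-40.26 − j144)/(59.74 − j144), |Γ| = 0.959
RL = −20·log₁₀(0.959) = 0.363 dB
P_refl/P_inc = |Γ|² = 0.92

RL ≈ 0.363 dB; 92% of incident power reflected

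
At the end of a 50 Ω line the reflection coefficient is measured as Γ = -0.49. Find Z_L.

Z_L ≈ 17.1 Ω

Z_L = Z_0·(1 + Γ)/(1 − Γ) = 50·(0.51)/(1.49)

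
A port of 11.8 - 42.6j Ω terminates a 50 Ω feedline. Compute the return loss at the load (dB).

Γ = (-38.2 − j42.6)/(61.8 − j42.6), |Γ| = 0.762
RL = −20·log₁₀|Γ| = −20·log₁₀(0.762)

RL ≈ 2.36 dB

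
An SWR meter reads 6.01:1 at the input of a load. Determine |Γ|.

|Γ| = (S − 1)/(S + 1) = (6.01 − 1)/(6.01 + 1) = 5.01/7.01

|Γ| ≈ 0.715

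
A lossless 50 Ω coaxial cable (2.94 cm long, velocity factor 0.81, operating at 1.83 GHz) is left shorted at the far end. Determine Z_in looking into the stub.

Z_in ≈ +j275 Ω

λ = v/f = 0.81·c / 1.83 GHz = 0.133 m
βl = 2π·l/λ = 2π × 0.221 = 79.7°
tan(βl) = 5.51
For a shorted stub, Z_in = jZ_0·tan(βl)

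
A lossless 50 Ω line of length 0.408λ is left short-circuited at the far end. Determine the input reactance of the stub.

βl = 2π × 0.408 = 147°
tan(βl) = -0.652
For a short-circuited stub, Z_in = jZ_0·tan(βl)

X_in ≈ -32.6 Ω (capacitive)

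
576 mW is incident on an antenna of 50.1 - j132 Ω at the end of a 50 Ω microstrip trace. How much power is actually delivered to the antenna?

P_delivered ≈ 210 mW

|Γ| = |(0.1 − j132)/(100.1 − j132)| = 0.797
|Γ|² = 0.635
P_refl = |Γ|²·P_inc = 366 mW, P_del = (1 − |Γ|²)·P_inc = 210 mW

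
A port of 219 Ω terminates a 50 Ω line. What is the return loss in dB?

Γ = (219 − 50)/(219 + 50) = 0.628
RL = −20·log₁₀|Γ| = −20·log₁₀(0.628)

RL ≈ 4.04 dB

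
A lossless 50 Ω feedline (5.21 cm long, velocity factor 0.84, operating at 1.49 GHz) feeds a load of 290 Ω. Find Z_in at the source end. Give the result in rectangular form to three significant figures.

λ = v/f = 0.84·c / 1.49 GHz = 0.169 m
βl = 2π·l/λ = 2π × 0.308 = 111°
tan(βl) = tan(111°) = -2.62
Z_in = Z_0·(Z_L + jZ_0·tanβl)/(Z_0 + jZ_L·tanβl)
     = 50·(290 − j131)/(50 − j759)

Z_in ≈ 9.83 + j18.4 Ω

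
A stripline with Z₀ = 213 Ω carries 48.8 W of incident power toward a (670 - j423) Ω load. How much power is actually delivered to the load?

|Γ| = |(457 − j423)/(883 − j423)| = 0.636
|Γ|² = 0.405
P_refl = |Γ|²·P_inc = 19.7 W, P_del = (1 − |Γ|²)·P_inc = 29.1 W

P_delivered ≈ 29.1 W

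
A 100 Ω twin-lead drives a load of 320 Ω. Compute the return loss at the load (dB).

RL ≈ 5.62 dB

Γ = (320 − 100)/(320 + 100) = 0.524
RL = −20·log₁₀|Γ| = −20·log₁₀(0.524)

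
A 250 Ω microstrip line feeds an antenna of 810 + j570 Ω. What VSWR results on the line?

Γ = (Z_L − Z_0)/(Z_L + Z_0) = (560 + j570)/(1060 + j570)
|Γ| = 799/1200 = 0.664
VSWR = (1 + |Γ|)/(1 − |Γ|) = 1.66/0.336

VSWR ≈ 4.95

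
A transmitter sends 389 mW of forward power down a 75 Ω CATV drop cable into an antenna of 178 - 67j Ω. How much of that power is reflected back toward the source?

P_reflected ≈ 85.7 mW

|Γ| = |(103 − j67)/(253 − j67)| = 0.469
|Γ|² = 0.22
P_refl = |Γ|²·P_inc = 85.7 mW, P_del = (1 − |Γ|²)·P_inc = 303 mW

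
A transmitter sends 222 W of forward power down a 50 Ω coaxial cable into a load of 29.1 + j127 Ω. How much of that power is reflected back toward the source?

|Γ| = |(-20.9 + j127)/(79.1 + j127)| = 0.86
|Γ|² = 0.74
P_refl = |Γ|²·P_inc = 164 W, P_del = (1 − |Γ|²)·P_inc = 57.7 W

P_reflected ≈ 164 W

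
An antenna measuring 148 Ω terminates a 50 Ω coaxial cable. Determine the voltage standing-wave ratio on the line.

VSWR ≈ 2.96

Γ = (148 − 50)/(148 + 50) = 0.495
VSWR = (1 + 0.495)/(1 − 0.495)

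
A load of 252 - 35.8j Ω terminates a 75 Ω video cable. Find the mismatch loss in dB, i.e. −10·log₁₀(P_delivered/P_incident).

Γ = (177 − j35.8)/(327 − j35.8), |Γ| = 0.549
|Γ|² = 0.301, so P_del/P_inc = 1 − |Γ|² = 0.699
ML = −10·log₁₀(1 − |Γ|²)

mismatch loss ≈ 1.56 dB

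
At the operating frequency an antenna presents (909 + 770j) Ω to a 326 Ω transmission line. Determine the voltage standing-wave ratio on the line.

VSWR ≈ 4.95

Γ = (Z_L − Z_0)/(Z_L + Z_0) = (583 + j770)/(1235 + j770)
|Γ| = 966/1460 = 0.664
VSWR = (1 + |Γ|)/(1 − |Γ|) = 1.66/0.336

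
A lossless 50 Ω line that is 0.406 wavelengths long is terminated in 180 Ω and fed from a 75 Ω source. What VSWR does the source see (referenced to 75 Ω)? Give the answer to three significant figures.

VSWR ≈ 3.38

βl = 2π × 0.406 = 146°
tan(βl) = -0.67
Z_in = Z_0·(Z_L + jZ_0·tanβl)/(Z_0 + jZ_L·tanβl) = 38.2 + j58.7 Ω
Γ_s = (Z_in − Z_s)/(Z_in + Z_s) = (-36.8 + j58.7)/(113 + j58.7), |Γ_s| = 0.543
VSWR = (1 + |Γ_s|)/(1 − |Γ_s|)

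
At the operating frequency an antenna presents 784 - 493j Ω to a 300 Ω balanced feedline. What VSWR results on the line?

Γ = (Z_L − Z_0)/(Z_L + Z_0) = (484 − j493)/(1084 − j493)
|Γ| = 691/1190 = 0.58
VSWR = (1 + |Γ|)/(1 − |Γ|) = 1.58/0.42

VSWR ≈ 3.76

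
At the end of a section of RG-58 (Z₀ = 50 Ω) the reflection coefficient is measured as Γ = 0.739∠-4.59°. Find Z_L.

Z_L ≈ 311 − j81.2 Ω

Z_L = Z_0·(1 + Γ)/(1 − Γ) = 50·(1.74 − j0.0591)/(0.263 + j0.0591)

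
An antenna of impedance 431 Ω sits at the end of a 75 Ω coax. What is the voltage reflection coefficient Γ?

Γ = 0.704

Γ = (Z_L − Z_0)/(Z_L + Z_0) = (431 − 75)/(431 + 75) = 356/506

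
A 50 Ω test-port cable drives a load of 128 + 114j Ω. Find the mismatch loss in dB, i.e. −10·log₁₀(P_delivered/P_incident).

Γ = (78 + j114)/(178 + j114), |Γ| = 0.653
|Γ|² = 0.427, so P_del/P_inc = 1 − |Γ|² = 0.573
ML = −10·log₁₀(1 − |Γ|²)

mismatch loss ≈ 2.42 dB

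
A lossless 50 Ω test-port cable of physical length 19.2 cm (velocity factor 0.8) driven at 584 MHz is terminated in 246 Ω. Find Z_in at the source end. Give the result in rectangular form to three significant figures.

Z_in ≈ 125 + j118 Ω

λ = v/f = 0.8·c / 584 MHz = 0.411 m
βl = 2π·l/λ = 2π × 0.467 = 168°
tan(βl) = tan(168°) = -0.209
Z_in = Z_0·(Z_L + jZ_0·tanβl)/(Z_0 + jZ_L·tanβl)
     = 50·(246 − j10.5)/(50 − j51.4)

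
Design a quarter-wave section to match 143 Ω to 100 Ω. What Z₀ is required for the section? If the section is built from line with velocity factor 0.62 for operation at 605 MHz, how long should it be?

Z_qwt ≈ 120 Ω; length ≈ 7.69 cm

Z_qwt = √(Z_0·R_L) = √(100 × 143) = √14300
λ = 0.62·c/f = 0.307 m, so l = λ/4 = 0.0769 m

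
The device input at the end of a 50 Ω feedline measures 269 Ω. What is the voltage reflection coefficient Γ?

Γ = 0.687

Γ = (Z_L − Z_0)/(Z_L + Z_0) = (269 − 50)/(269 + 50) = 219/319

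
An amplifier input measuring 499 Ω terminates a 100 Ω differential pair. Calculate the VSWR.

Γ = (499 − 100)/(499 + 100) = 0.666
VSWR = (1 + 0.666)/(1 − 0.666)

VSWR ≈ 4.99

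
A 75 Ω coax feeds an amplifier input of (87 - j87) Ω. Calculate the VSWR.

VSWR ≈ 2.83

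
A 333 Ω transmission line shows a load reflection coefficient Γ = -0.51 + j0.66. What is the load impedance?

Z_L ≈ 37.3 + j162 Ω

Z_L = Z_0·(1 + Γ)/(1 − Γ) = 333·(0.49 + j0.66)/(1.51 − j0.66)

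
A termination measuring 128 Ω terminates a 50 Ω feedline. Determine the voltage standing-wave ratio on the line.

Γ = (128 − 50)/(128 + 50) = 0.438
VSWR = (1 + 0.438)/(1 − 0.438)

VSWR ≈ 2.56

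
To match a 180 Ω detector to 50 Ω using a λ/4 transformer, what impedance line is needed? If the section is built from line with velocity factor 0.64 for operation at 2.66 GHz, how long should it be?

Z_qwt = √(Z_0·R_L) = √(50 × 180) = √9000
λ = 0.64·c/f = 0.0722 m, so l = λ/4 = 0.018 m

Z_qwt ≈ 94.9 Ω; length ≈ 1.8 cm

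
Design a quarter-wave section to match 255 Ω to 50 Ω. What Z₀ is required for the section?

Z_qwt ≈ 113 Ω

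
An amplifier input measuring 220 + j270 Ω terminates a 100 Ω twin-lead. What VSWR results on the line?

Γ = (Z_L − Z_0)/(Z_L + Z_0) = (120 + j270)/(320 + j270)
|Γ| = 295/419 = 0.706
VSWR = (1 + |Γ|)/(1 − |Γ|) = 1.71/0.294

VSWR ≈ 5.8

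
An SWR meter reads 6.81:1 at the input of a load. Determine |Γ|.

|Γ| = (S − 1)/(S + 1) = (6.81 − 1)/(6.81 + 1) = 5.81/7.81

|Γ| ≈ 0.744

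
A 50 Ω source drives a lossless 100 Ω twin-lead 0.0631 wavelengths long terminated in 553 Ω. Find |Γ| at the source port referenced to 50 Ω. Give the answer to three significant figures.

|Γ| ≈ 0.816

βl = 2π × 0.0631 = 22.7°
tan(βl) = 0.419
Z_in = Z_0·(Z_L + jZ_0·tanβl)/(Z_0 + jZ_L·tanβl) = 102 − j195 Ω
Γ_s = (Z_in − Z_s)/(Z_in + Z_s) = (52.2 − j195)/(152 − j195), |Γ_s| = 0.816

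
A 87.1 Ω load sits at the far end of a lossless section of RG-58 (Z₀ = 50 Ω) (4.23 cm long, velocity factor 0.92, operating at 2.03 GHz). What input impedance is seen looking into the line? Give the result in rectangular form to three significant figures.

λ = v/f = 0.92·c / 2.03 GHz = 0.136 m
βl = 2π·l/λ = 2π × 0.311 = 112°
tan(βl) = tan(112°) = -2.47
Z_in = Z_0·(Z_L + jZ_0·tanβl)/(Z_0 + jZ_L·tanβl)
     = 50·(87.1 − j124)/(50 − j216)

Z_in ≈ 31.7 + j12.9 Ω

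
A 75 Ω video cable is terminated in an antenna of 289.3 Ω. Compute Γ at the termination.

Γ = 0.588

Γ = (Z_L − Z_0)/(Z_L + Z_0) = (289.3 − 75)/(289.3 + 75) = 214.3/364.3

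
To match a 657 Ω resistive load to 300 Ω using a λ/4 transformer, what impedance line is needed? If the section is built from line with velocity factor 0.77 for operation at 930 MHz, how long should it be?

Z_qwt ≈ 444 Ω; length ≈ 6.21 cm

Z_qwt = √(Z_0·R_L) = √(300 × 657) = √197100
λ = 0.77·c/f = 0.248 m, so l = λ/4 = 0.0621 m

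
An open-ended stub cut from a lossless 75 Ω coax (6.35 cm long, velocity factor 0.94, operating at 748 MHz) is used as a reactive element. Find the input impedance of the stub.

Z_in ≈ −j42.2 Ω

λ = v/f = 0.94·c / 748 MHz = 0.377 m
βl = 2π·l/λ = 2π × 0.168 = 60.6°
tan(βl) = 1.78
For an open-ended stub, Z_in = −jZ_0·cot(βl) = −jZ_0/tan(βl)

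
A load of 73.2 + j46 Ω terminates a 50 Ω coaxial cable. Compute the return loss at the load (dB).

RL ≈ 8.14 dB

Γ = (23.2 + j46)/(123.2 + j46), |Γ| = 0.392
RL = −20·log₁₀|Γ| = −20·log₁₀(0.392)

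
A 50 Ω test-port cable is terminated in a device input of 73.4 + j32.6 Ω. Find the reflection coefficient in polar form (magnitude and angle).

Γ ≈ 0.314 ∠ 39.5°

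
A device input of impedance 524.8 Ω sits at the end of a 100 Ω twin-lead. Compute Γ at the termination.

Γ = 0.68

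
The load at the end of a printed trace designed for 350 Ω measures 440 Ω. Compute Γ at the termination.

Γ = (Z_L − Z_0)/(Z_L + Z_0) = (440 − 350)/(440 + 350) = 90/790

Γ = 0.114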